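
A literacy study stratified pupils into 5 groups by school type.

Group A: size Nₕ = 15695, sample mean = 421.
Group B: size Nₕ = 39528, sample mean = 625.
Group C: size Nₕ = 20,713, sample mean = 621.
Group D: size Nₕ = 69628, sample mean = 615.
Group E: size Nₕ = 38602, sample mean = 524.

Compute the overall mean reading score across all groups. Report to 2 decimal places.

N = 184166; weights Wₕ = Nₕ/N = (0.0852, 0.2146, 0.1125, 0.3781, 0.2096).
x̄_st = Σ Wₕ·x̄ₕ = 0.0852·421 + 0.2146·625 + 0.1125·621 + 0.3781·615 + 0.2096·524 ≈ 582.2141...
→ 582.21.

582.21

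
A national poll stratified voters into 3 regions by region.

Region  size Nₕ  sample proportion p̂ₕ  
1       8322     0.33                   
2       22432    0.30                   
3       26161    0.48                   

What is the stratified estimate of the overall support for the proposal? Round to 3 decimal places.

0.387

N = 8322 + 22432 + 26161 = 56915.
Overall proportion = Σ (Nₕ/N)·p̂ₕ.
Σ Nₕp̂ₕ = 2746.26 + 6729.6 + 12557.28 = 22033.14.
22033.14 / 56915 = 0.38712... → 0.387.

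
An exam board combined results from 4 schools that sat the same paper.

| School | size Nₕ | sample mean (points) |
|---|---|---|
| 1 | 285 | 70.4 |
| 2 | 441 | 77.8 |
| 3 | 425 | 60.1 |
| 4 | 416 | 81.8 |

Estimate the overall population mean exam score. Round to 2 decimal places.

N = 285 + 441 + 425 + 416 = 1567.
Overall mean = Σ (Nₕ/N)·x̄ₕ — weight by population share, not a simple average.
Σ Nₕx̄ₕ = 285·70.4 + 441·77.8 + 425·60.1 + 416·81.8 = 20064 + 34309.8 + 25542.5 + 34028.8 = 113945.1.
Divide by N: 113945.1 / 1567 = 72.7154... → 72.72.

72.72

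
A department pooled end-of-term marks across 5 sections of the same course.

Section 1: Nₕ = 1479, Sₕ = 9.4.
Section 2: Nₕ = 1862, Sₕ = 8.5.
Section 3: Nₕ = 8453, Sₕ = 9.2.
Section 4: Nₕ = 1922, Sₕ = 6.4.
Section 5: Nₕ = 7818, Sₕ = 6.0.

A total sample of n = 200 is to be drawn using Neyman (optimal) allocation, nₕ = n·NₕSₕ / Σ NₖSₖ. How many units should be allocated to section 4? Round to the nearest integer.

15

Σ NₕSₕ = 1479·9.4 + 1862·8.5 + 8453·9.2 + 1922·6.4 + 7818·6.0 = 166706.
Share for 4: 12300.8/166706 = 0.07379.
n_4 = 200 × 0.07379 = 14.757... → 15.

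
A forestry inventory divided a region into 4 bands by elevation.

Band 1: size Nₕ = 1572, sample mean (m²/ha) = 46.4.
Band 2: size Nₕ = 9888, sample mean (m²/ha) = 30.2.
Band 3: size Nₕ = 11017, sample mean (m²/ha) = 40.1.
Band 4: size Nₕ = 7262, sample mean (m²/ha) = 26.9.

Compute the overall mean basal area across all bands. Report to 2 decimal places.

N = 1572 + 9888 + 11017 + 7262 = 29739.
The stratified mean weights each stratum mean by its population share Nₕ/N.
Σ Nₕx̄ₕ = 1572·46.4 + 9888·30.2 + 11017·40.1 + 7262·26.9 = 72940.8 + 298617.6 + 441781.7 + 195347.8 = 1008687.9.
Divide by N: 1008687.9 / 29739 = 33.9180... → 33.92.

33.92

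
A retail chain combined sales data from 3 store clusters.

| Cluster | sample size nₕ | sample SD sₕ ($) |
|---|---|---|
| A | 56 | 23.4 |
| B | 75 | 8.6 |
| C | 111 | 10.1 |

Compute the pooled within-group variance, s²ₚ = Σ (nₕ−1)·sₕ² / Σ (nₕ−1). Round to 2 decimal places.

195.86

A: (56−1)·23.4² = 55·547.56 = 30115.8
B: (75−1)·8.6² = 74·73.96 = 5473.04
C: (111−1)·10.1² = 110·102.01 = 11221.1
Numerator = 46809.94; denominator = Σ(nₕ−1) = 239.
s²ₚ = 46809.94/239 = 195.8575... → 195.86.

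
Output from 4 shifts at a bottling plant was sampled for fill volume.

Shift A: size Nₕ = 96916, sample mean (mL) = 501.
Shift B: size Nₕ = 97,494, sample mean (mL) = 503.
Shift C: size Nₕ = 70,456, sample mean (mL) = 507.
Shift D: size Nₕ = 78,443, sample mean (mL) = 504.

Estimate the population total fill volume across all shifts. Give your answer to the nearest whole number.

172850862

A: 96916·501 = 48554916
B: 97494·503 = 49039482
C: 70456·507 = 35721192
D: 78443·504 = 39535272
τ̂ = Σ Nₕx̄ₕ = 172850862.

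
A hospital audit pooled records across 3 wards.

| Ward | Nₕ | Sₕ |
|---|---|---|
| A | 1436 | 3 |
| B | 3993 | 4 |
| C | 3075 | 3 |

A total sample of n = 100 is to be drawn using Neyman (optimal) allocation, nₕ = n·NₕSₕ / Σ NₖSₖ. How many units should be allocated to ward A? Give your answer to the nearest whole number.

15

A: NₕSₕ = 1436·3 = 4308
B: NₕSₕ = 3993·4 = 15972
C: NₕSₕ = 3075·3 = 9225
Σ NₕSₕ = 29505.
n_A = 100·4308/29505 = 14.601... → 15.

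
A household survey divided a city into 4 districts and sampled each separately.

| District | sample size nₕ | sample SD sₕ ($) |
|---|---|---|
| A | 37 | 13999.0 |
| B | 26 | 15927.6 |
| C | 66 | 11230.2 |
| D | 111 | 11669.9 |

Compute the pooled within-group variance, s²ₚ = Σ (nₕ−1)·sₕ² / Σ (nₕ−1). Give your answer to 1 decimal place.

154980321.3

Degrees of freedom: 36 + 25 + 65 + 110 = 236.
Σ(nₕ−1)sₕ² = 36·195972001 + 25·253688441.76 + 65·126117392.04 + 110·136186566.01 = 36575355823.7.
s²ₚ = 36575355823.7 / 236 = 154980321.287... → 154980321.3.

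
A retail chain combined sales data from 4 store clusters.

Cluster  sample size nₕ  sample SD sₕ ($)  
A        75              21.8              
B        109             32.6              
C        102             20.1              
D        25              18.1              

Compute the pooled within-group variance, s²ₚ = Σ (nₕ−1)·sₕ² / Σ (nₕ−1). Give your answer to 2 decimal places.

646.95

Degrees of freedom: 74 + 108 + 101 + 24 = 307.
Σ(nₕ−1)sₕ² = 74·475.24 + 108·1062.76 + 101·404.01 + 24·327.61 = 198613.49.
s²ₚ = 198613.49 / 307 = 646.9495... → 646.95.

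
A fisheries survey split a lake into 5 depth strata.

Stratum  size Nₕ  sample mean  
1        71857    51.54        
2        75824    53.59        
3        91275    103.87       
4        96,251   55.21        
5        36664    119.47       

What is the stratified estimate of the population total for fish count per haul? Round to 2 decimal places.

Population total = Σ Nₕ·x̄ₕ (each stratum's size times its mean).
71857·51.54 + 75824·53.59 + 91275·103.87 + 96251·55.21 + 36664·119.47 = 3703509.78 + 4063408.16 + 9480734.25 + 5314017.71 + 4380248.08 = 26941917.98.

26941917.98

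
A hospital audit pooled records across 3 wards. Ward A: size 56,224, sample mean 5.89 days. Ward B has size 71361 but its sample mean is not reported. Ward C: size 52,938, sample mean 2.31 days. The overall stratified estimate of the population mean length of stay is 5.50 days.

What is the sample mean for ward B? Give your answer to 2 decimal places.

7.56

N = 56224 + 71361 + 52938 = 180523.
Overall total = μ·N = 5.50·180523 = 992876.5.
Subtract the known strata: 56224·5.89 + 52938·2.31 = 453446.14.
Remaining total for ward B: 992876.5 − 453446.14 = 539430.36.
Divide by its size: 539430.36 / 71361 = 7.5592... → 7.56.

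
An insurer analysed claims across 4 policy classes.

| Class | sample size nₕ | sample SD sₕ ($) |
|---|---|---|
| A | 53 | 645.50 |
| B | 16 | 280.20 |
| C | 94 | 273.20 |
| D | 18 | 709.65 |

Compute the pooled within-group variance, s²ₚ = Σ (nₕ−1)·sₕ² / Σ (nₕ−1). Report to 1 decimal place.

216650.5

Degrees of freedom: 52 + 15 + 93 + 17 = 177.
Σ(nₕ−1)sₕ² = 52·416670.25 + 15·78512.04 + 93·74638.24 + 17·503603.1225 = 38347143.0025.
s²ₚ = 38347143.0025 / 177 = 216650.525... → 216650.5.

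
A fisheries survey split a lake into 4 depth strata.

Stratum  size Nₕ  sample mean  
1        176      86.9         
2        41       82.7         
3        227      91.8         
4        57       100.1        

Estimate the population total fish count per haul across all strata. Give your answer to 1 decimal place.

45229.4

1: 176·86.9 = 15294.4
2: 41·82.7 = 3390.7
3: 227·91.8 = 20838.6
4: 57·100.1 = 5705.7
τ̂ = Σ Nₕx̄ₕ = 45229.4.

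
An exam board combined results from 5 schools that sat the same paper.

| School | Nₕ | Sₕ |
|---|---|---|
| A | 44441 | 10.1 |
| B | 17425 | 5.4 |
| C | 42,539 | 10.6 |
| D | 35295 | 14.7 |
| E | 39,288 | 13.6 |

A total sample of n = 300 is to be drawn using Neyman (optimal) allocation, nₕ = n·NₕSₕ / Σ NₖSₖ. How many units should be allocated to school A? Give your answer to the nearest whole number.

66

Σ NₕSₕ = 44441·10.1 + 17425·5.4 + 42539·10.6 + 35295·14.7 + 39288·13.6 = 2047015.8.
Share for A: 448854.1/2047015.8 = 0.21927.
n_A = 300 × 0.21927 = 65.782... → 66.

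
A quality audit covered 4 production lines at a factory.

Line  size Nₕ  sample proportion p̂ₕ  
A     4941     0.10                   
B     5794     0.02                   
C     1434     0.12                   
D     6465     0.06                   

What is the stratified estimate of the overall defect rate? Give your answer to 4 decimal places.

0.0628

Wₕ = Nₕ/N with N = 18634: 0.2652, 0.3109, 0.0770, 0.3469.
p̂_st = 0.2652·0.10 + 0.3109·0.02 + 0.0770·0.12 + 0.3469·0.06 ≈ 0.062786... → 0.0628.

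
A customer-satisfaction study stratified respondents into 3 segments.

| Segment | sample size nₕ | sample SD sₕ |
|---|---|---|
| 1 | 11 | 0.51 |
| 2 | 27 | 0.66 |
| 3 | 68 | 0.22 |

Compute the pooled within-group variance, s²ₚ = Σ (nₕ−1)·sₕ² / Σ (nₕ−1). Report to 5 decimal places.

0.16669

1: (11−1)·0.51² = 10·0.2601 = 2.601
2: (27−1)·0.66² = 26·0.4356 = 11.3256
3: (68−1)·0.22² = 67·0.0484 = 3.2428
Numerator = 17.1694; denominator = Σ(nₕ−1) = 103.
s²ₚ = 17.1694/103 = 0.1666932... → 0.16669.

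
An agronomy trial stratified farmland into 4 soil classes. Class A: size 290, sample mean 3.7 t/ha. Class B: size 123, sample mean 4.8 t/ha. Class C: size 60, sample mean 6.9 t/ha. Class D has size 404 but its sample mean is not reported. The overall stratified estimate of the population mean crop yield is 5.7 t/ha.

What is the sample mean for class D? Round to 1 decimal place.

7.2

N = 290 + 123 + 60 + 404 = 877.
Overall total = μ·N = 5.7·877 = 4998.9.
Subtract the known strata: 290·3.7 + 123·4.8 + 60·6.9 = 2077.4.
Remaining total for class D: 4998.9 − 2077.4 = 2921.5.
Divide by its size: 2921.5 / 404 = 7.231... → 7.2.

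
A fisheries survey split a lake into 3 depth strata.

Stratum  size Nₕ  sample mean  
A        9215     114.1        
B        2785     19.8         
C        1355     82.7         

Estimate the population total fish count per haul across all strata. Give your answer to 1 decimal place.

Population total = Σ Nₕ·x̄ₕ (each stratum's size times its mean).
9215·114.1 + 2785·19.8 + 1355·82.7 = 1051431.5 + 55143 + 112058.5 = 1218633.0.

1218633.0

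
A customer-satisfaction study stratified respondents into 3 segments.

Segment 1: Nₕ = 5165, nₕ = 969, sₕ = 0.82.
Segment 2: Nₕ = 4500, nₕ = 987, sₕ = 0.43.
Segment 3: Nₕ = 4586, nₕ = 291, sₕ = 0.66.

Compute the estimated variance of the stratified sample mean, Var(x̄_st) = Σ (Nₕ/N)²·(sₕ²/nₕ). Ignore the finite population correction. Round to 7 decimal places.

0.0002648

N = 14251. Term for each stratum: Wₕ²sₕ²/nₕ.
Var(x̄_st) = 0.0000911494 + 0.0000186790 + 0.0001550145 = 0.0002648429 → 0.0002648.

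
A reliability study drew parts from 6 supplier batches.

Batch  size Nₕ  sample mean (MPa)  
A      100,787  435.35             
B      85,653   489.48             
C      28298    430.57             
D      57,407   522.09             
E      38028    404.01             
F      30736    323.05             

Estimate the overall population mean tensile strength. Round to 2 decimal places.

449.54

N = 100787 + 85653 + 28298 + 57407 + 38028 + 30736 = 340909.
Weight each subgroup mean by Nₕ/N and sum.
Σ Nₕx̄ₕ = 100787·435.35 + 85653·489.48 + 28298·430.57 + 57407·522.09 + 38028·404.01 + 30736·323.05 = 43877620.45 + 41925430.44 + 12184269.86 + 29971620.63 + 15363692.28 + 9929264.8 = 153251898.46.
Divide by N: 153251898.46 / 340909 = 449.5390... → 449.54.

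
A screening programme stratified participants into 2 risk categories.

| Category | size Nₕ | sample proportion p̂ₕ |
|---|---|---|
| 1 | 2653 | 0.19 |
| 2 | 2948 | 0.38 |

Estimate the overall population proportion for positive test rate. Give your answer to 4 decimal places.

N = 2653 + 2948 = 5601.
Overall proportion = Σ (Nₕ/N)·p̂ₕ.
Σ Nₕp̂ₕ = 504.07 + 1120.24 = 1624.31.
1624.31 / 5601 = 0.290004... → 0.2900.

0.2900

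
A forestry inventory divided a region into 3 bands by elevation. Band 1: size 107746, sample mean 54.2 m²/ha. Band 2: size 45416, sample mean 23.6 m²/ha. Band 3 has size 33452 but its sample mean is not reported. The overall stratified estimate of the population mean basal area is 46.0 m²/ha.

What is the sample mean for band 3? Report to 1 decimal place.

N = 107746 + 45416 + 33452 = 186614.
Overall total = μ·N = 46.0·186614 = 8584244.
Subtract the known strata: 107746·54.2 + 45416·23.6 = 6911650.8.
Remaining total for band 3: 8584244 − 6911650.8 = 1672593.2.
Divide by its size: 1672593.2 / 33452 = 50.000... → 50.0.

50.0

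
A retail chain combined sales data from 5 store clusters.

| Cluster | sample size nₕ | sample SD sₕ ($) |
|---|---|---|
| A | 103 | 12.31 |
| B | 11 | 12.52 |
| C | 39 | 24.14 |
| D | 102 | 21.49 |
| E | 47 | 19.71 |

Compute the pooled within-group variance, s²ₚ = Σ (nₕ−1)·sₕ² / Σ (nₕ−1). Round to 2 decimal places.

Degrees of freedom: 102 + 10 + 38 + 101 + 46 = 297.
Σ(nₕ−1)sₕ² = 102·151.5361 + 10·156.7504 + 38·582.7396 + 101·461.8201 + 46·388.4841 = 103682.3897.
s²ₚ = 103682.3897 / 297 = 349.0990... → 349.10.

349.10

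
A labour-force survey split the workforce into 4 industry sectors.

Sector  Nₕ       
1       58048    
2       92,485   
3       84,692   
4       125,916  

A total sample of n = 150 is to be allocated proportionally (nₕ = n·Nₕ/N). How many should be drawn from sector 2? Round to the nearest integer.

38

N = 58048 + 92485 + 84692 + 125916 = 361141.
n_2 = 150·92485/361141 = 38.414... → 38.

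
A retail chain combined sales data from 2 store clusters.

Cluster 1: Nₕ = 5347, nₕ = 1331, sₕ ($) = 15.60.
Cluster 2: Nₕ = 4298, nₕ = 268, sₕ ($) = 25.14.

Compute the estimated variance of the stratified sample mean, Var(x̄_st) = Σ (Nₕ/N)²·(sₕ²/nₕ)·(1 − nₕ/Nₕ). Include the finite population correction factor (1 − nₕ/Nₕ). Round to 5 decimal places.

0.48130

N = 9645; Wₕ = Nₕ/N.
cluster 1: (5347/9645)²·15.60²/1331·(1 − 1331/5347) = 0.04220565
cluster 2: (4298/9645)²·25.14²/268·(1 − 268/4298) = 0.43909930
Sum = 0.48130495 → 0.48130.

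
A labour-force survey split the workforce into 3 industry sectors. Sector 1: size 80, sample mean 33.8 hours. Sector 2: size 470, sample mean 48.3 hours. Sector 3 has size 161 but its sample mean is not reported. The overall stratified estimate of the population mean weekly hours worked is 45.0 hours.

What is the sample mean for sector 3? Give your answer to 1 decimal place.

N = 80 + 470 + 161 = 711.
Overall total = μ·N = 45.0·711 = 31995.
Subtract the known strata: 80·33.8 + 470·48.3 = 25405.
Remaining total for sector 3: 31995 − 25405 = 6590.
Divide by its size: 6590 / 161 = 40.932... → 40.9.

40.9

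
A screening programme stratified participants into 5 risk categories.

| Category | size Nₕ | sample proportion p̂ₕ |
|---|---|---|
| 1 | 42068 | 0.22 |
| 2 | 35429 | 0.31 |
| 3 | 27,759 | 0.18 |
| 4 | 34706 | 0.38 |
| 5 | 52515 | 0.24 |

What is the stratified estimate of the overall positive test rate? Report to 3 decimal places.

0.265

N = 42068 + 35429 + 27759 + 34706 + 52515 = 192477.
Overall proportion = Σ (Nₕ/N)·p̂ₕ.
Σ Nₕp̂ₕ = 9254.96 + 10982.99 + 4996.62 + 13188.28 + 12603.6 = 51026.45.
51026.45 / 192477 = 0.26510... → 0.265.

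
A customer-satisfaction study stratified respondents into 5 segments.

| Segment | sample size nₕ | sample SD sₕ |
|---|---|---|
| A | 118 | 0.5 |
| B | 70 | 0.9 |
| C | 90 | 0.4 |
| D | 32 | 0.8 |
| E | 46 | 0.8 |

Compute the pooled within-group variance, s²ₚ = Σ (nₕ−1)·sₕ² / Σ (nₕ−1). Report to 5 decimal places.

Degrees of freedom: 117 + 69 + 89 + 31 + 45 = 351.
Σ(nₕ−1)sₕ² = 117·0.25 + 69·0.81 + 89·0.16 + 31·0.64 + 45·0.64 = 148.02.
s²ₚ = 148.02 / 351 = 0.4217094... → 0.42171.

0.42171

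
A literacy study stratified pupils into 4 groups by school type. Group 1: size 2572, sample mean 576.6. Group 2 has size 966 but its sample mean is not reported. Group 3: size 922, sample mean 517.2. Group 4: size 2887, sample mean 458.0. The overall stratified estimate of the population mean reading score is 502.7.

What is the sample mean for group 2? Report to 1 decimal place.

425.7

Σ Nₕx̄ₕ = N·μ, so 966·x̄_2 = 7347·502.7 − (2572·576.6 + 922·517.2 + 2887·458.0).
= 3693336.9 − 3282119.6 = 411217.3.
x̄_2 = 411217.3 / 966 = 425.691... → 425.7.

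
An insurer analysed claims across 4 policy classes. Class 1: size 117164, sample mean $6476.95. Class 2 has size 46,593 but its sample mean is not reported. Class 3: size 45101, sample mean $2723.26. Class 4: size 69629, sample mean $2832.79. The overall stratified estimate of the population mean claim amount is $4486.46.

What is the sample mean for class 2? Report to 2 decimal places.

3659.12

Σ Nₕx̄ₕ = N·μ, so 46593·x̄_2 = 278487·4486.46 − (117164·6476.95 + 45101·2723.26 + 69629·2832.79).
= 1249420786.02 − 1078931453.97 = 170489332.05.
x̄_2 = 170489332.05 / 46593 = 3659.1190... → 3659.12.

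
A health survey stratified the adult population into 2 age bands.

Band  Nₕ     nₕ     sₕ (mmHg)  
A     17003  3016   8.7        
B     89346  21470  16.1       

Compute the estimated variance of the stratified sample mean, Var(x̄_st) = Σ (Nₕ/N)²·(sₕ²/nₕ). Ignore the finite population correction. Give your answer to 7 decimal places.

0.0091627

N = 106349; Wₕ = Nₕ/N.
band A: (17003/106349)²·8.7²/3016 = 0.0006414923
band B: (89346/106349)²·16.1²/21470 = 0.0085212462
Sum = 0.0091627385 → 0.0091627.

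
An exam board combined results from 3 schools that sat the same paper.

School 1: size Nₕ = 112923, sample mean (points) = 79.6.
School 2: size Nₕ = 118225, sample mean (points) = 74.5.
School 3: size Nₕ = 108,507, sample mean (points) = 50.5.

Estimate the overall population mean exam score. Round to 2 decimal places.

68.53

x̄_st = (Σ Nₕx̄ₕ) / (Σ Nₕ) = (112923·79.6 + 118225·74.5 + 108507·50.5) / 339655
= 23276036.8 / 339655 = 68.5285... → 68.53.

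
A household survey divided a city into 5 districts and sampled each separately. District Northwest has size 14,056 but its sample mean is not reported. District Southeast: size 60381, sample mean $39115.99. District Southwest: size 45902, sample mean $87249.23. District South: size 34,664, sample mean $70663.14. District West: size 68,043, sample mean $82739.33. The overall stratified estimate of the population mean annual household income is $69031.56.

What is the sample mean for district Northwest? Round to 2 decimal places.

N = 14056 + 60381 + 45902 + 34664 + 68043 = 223046.
Overall total = μ·N = 69031.56·223046 = 15397213331.76.
Subtract the known strata: 60381·39115.99 + 45902·87249.23 + 34664·70663.14 + 68043·82739.33 = 14446076063.8.
Remaining total for district Northwest: 15397213331.76 − 14446076063.8 = 951137267.96.
Divide by its size: 951137267.96 / 14056 = 67667.7055... → 67667.71.

67667.71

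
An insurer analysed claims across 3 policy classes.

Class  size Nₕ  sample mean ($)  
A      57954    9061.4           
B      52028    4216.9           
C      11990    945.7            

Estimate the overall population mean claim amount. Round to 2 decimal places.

x̄_st = (Σ Nₕx̄ₕ) / (Σ Nₕ) = (57954·9061.4 + 52028·4216.9 + 11990·945.7) / 121972
= 755880191.8 / 121972 = 6197.1616... → 6197.16.

6197.16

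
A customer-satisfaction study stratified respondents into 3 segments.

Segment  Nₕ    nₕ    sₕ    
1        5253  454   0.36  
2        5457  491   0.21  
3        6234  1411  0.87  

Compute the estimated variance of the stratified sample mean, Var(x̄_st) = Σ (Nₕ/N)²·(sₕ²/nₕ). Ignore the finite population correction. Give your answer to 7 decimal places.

N = 16944; Wₕ = Nₕ/N.
segment 1: (5253/16944)²·0.36²/454 = 0.0000274367
segment 2: (5457/16944)²·0.21²/491 = 0.0000093161
segment 3: (6234/16944)²·0.87²/1411 = 0.0000726128
Sum = 0.0001093656 → 0.0001094.

0.0001094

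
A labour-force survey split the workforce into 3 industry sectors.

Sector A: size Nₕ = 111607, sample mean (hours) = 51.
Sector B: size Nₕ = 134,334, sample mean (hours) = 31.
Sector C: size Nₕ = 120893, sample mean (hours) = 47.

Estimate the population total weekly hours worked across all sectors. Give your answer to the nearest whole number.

Population total = Σ Nₕ·x̄ₕ (each stratum's size times its mean).
111607·51 + 134334·31 + 120893·47 = 5691957 + 4164354 + 5681971 = 15538282.

15538282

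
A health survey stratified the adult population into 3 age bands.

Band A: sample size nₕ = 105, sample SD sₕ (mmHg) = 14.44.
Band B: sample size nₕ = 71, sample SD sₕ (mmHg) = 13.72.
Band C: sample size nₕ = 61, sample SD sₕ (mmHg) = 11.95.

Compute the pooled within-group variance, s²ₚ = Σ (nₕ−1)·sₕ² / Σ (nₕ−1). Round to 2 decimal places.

185.60

A: (105−1)·14.44² = 104·208.5136 = 21685.4144
B: (71−1)·13.72² = 70·188.2384 = 13176.688
C: (61−1)·11.95² = 60·142.8025 = 8568.15
Numerator = 43430.2524; denominator = Σ(nₕ−1) = 234.
s²ₚ = 43430.2524/234 = 185.5994... → 185.60.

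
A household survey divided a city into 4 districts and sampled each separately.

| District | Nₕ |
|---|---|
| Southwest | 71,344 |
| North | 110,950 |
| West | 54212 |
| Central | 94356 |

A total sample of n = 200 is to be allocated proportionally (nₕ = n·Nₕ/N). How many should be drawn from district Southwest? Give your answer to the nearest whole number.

N = 71344 + 110950 + 54212 + 94356 = 330862.
n_Southwest = 200·71344/330862 = 43.126... → 43.

43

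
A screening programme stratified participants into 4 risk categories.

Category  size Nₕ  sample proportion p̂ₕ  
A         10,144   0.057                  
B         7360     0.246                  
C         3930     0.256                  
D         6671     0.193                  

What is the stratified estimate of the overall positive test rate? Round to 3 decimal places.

Wₕ = Nₕ/N with N = 28105: 0.3609, 0.2619, 0.1398, 0.2374.
p̂_st = 0.3609·0.057 + 0.2619·0.246 + 0.1398·0.256 + 0.2374·0.193 ≈ 0.16660... → 0.167.

0.167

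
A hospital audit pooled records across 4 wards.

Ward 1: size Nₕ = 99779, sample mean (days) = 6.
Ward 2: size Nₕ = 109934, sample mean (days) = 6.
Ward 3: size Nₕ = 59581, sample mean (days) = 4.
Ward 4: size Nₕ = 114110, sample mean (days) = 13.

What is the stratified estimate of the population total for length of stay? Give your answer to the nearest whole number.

2980032

Population total = Σ Nₕ·x̄ₕ (each stratum's size times its mean).
99779·6 + 109934·6 + 59581·4 + 114110·13 = 598674 + 659604 + 238324 + 1483430 = 2980032.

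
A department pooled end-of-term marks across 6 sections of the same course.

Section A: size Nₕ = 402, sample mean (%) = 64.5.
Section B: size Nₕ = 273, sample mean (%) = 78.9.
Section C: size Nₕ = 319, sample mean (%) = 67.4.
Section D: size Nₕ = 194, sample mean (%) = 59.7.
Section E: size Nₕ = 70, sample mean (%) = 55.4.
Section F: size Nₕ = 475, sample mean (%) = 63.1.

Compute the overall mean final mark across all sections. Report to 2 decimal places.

66.01

N = 402 + 273 + 319 + 194 + 70 + 475 = 1733.
The stratified mean weights each stratum mean by its population share Nₕ/N.
Σ Nₕx̄ₕ = 402·64.5 + 273·78.9 + 319·67.4 + 194·59.7 + 70·55.4 + 475·63.1 = 25929 + 21539.7 + 21500.6 + 11581.8 + 3878 + 29972.5 = 114401.6.
Divide by N: 114401.6 / 1733 = 66.0136... → 66.01.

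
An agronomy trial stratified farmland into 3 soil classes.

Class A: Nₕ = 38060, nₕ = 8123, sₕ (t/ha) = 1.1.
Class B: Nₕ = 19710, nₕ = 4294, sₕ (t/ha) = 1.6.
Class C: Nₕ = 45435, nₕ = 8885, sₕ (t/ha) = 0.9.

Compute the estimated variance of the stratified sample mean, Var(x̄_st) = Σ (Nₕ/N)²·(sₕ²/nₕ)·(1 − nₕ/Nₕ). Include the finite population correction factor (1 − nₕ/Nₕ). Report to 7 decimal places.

0.0000472

N = 103205; Wₕ = Nₕ/N.
class A: (38060/103205)²·1.1²/8123·(1 − 8123/38060) = 0.0000159347
class B: (19710/103205)²·1.6²/4294·(1 − 4294/19710) = 0.0000170073
class C: (45435/103205)²·0.9²/8885·(1 − 8885/45435) = 0.0000142136
Sum = 0.0000471556 → 0.0000472.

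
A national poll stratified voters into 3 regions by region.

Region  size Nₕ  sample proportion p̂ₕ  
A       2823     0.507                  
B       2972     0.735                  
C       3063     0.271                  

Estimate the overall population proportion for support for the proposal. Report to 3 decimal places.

0.502

Wₕ = Nₕ/N with N = 8858: 0.3187, 0.3355, 0.3458.
p̂_st = 0.3187·0.507 + 0.3355·0.735 + 0.3458·0.271 ≈ 0.50189... → 0.502.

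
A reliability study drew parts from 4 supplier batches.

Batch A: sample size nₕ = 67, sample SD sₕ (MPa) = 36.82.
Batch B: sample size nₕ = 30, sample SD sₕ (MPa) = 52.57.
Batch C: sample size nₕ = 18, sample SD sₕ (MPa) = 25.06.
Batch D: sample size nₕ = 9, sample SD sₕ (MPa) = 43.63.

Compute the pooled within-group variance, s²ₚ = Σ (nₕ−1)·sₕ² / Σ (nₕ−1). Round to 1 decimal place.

1629.4

Degrees of freedom: 66 + 29 + 17 + 8 = 120.
Σ(nₕ−1)sₕ² = 66·1355.7124 + 29·2763.6049 + 17·628.0036 + 8·1903.5769 = 195526.2369.
s²ₚ = 195526.2369 / 120 = 1629.385... → 1629.4.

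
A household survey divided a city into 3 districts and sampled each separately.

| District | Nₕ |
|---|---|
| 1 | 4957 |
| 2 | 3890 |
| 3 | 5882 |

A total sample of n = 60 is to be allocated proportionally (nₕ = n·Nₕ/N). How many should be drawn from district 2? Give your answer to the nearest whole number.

16

N = 4957 + 3890 + 5882 = 14729.
n_2 = 60·3890/14729 = 15.846... → 16.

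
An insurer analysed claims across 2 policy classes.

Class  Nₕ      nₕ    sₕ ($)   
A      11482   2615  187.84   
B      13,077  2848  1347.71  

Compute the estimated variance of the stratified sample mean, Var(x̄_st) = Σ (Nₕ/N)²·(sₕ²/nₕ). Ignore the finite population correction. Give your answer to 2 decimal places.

183.77

N = 24559; Wₕ = Nₕ/N.
class A: (11482/24559)²·187.84²/2615 = 2.94929
class B: (13077/24559)²·1347.71²/2848 = 180.82056
Sum = 183.76985 → 183.77.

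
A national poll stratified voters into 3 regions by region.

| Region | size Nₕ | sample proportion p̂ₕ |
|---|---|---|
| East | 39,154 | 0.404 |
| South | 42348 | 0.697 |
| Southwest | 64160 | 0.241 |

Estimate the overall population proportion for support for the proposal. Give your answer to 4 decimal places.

0.4174

Wₕ = Nₕ/N with N = 145662: 0.2688, 0.2907, 0.4405.
p̂_st = 0.2688·0.404 + 0.2907·0.697 + 0.4405·0.241 ≈ 0.417386... → 0.4174.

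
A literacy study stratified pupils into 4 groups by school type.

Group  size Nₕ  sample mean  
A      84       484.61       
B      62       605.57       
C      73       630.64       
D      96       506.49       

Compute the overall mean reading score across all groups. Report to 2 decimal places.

548.93

x̄_st = (Σ Nₕx̄ₕ) / (Σ Nₕ) = (84·484.61 + 62·605.57 + 73·630.64 + 96·506.49) / 315
= 172912.34 / 315 = 548.9281... → 548.93.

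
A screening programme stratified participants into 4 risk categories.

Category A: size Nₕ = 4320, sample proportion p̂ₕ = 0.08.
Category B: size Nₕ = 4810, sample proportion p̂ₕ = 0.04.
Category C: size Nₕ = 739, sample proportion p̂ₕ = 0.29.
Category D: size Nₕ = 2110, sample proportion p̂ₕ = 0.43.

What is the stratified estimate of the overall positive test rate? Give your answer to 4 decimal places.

Wₕ = Nₕ/N with N = 11979: 0.3606, 0.4015, 0.0617, 0.1761.
p̂_st = 0.3606·0.08 + 0.4015·0.04 + 0.0617·0.29 + 0.1761·0.43 ≈ 0.138543... → 0.1385.

0.1385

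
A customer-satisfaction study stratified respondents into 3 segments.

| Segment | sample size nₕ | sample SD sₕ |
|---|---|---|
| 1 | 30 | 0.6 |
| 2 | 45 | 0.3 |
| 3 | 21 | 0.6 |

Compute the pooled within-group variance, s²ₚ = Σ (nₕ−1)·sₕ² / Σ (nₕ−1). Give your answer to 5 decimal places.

1: (30−1)·0.6² = 29·0.36 = 10.44
2: (45−1)·0.3² = 44·0.09 = 3.96
3: (21−1)·0.6² = 20·0.36 = 7.2
Numerator = 21.6; denominator = Σ(nₕ−1) = 93.
s²ₚ = 21.6/93 = 0.2322581... → 0.23226.

0.23226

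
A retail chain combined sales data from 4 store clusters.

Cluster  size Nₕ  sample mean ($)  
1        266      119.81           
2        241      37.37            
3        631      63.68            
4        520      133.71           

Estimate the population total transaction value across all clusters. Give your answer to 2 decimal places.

1: 266·119.81 = 31869.46
2: 241·37.37 = 9006.17
3: 631·63.68 = 40182.08
4: 520·133.71 = 69529.2
τ̂ = Σ Nₕx̄ₕ = 150586.91.

150586.91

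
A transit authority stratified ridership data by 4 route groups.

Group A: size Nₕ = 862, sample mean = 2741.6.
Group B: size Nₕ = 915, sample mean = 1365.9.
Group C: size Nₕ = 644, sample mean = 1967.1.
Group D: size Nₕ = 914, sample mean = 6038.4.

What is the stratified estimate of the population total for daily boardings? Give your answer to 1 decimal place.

10398967.7

Estimate total by summing Nₕ·x̄ₕ over strata.
862·2741.6 + 915·1365.9 + 644·1967.1 + 914·6038.4 = 2363259.2 + 1249798.5 + 1266812.4 + 5519097.6 = 10398967.7.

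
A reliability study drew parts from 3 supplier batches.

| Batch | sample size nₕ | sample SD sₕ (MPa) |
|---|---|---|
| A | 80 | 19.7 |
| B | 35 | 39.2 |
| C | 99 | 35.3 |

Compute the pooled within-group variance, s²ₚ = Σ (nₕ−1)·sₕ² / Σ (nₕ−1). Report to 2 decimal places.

A: (80−1)·19.7² = 79·388.09 = 30659.11
B: (35−1)·39.2² = 34·1536.64 = 52245.76
C: (99−1)·35.3² = 98·1246.09 = 122116.82
Numerator = 205021.69; denominator = Σ(nₕ−1) = 211.
s²ₚ = 205021.69/211 = 971.6668... → 971.67.

971.67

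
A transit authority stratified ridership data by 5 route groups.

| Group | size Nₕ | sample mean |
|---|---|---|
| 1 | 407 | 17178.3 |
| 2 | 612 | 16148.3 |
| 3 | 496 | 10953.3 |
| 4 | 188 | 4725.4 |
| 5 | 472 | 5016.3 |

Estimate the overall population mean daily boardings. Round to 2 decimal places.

11753.21

x̄_st = (Σ Nₕx̄ₕ) / (Σ Nₕ) = (407·17178.3 + 612·16148.3 + 496·10953.3 + 188·4725.4 + 472·5016.3) / 2175
= 25563233.3 / 2175 = 11753.2107... → 11753.21.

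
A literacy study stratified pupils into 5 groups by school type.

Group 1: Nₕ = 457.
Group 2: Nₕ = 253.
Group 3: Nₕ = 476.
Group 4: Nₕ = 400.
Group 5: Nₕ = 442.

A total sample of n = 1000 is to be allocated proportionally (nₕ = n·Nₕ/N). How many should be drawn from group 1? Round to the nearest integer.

N = 457 + 253 + 476 + 400 + 442 = 2028.
n_1 = 1000·457/2028 = 225.345... → 225.

225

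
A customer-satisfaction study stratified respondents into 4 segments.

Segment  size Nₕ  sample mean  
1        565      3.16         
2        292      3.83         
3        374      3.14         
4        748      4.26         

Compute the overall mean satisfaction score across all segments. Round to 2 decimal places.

N = 565 + 292 + 374 + 748 = 1979.
Overall mean = Σ (Nₕ/N)·x̄ₕ — weight by population share, not a simple average.
Σ Nₕx̄ₕ = 565·3.16 + 292·3.83 + 374·3.14 + 748·4.26 = 1785.4 + 1118.36 + 1174.36 + 3186.48 = 7264.6.
Divide by N: 7264.6 / 1979 = 3.6708... → 3.67.

3.67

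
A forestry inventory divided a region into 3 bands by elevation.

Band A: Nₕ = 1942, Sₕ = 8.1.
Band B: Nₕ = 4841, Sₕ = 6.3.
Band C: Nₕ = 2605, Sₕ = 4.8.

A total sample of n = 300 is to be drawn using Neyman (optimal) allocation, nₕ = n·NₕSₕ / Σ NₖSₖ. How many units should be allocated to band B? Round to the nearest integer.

A: NₕSₕ = 1942·8.1 = 15730.2
B: NₕSₕ = 4841·6.3 = 30498.3
C: NₕSₕ = 2605·4.8 = 12504
Σ NₕSₕ = 58732.5.
n_B = 300·30498.3/58732.5 = 155.782... → 156.

156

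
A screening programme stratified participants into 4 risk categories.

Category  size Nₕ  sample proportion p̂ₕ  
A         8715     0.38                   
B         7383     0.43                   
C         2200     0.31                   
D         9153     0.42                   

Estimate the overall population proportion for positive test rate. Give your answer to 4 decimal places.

N = 8715 + 7383 + 2200 + 9153 = 27451.
Overall proportion = Σ (Nₕ/N)·p̂ₕ.
Σ Nₕp̂ₕ = 3311.7 + 3174.69 + 682 + 3844.26 = 11012.65.
11012.65 / 27451 = 0.401175... → 0.4012.

0.4012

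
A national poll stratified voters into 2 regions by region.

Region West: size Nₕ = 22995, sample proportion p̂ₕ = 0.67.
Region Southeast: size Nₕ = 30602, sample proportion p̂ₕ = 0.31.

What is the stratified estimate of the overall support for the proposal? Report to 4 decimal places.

0.4645

N = 22995 + 30602 = 53597.
Overall proportion = Σ (Nₕ/N)·p̂ₕ.
Σ Nₕp̂ₕ = 15406.65 + 9486.62 = 24893.27.
24893.27 / 53597 = 0.464453... → 0.4645.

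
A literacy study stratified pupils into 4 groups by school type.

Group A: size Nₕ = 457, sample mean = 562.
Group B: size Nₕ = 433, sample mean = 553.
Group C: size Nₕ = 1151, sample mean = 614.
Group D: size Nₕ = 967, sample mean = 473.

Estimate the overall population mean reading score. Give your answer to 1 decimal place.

N = 457 + 433 + 1151 + 967 = 3008.
The stratified mean weights each stratum mean by its population share Nₕ/N.
Σ Nₕx̄ₕ = 457·562 + 433·553 + 1151·614 + 967·473 = 256834 + 239449 + 706714 + 457391 = 1660388.
Divide by N: 1660388 / 3008 = 551.991... → 552.0.

552.0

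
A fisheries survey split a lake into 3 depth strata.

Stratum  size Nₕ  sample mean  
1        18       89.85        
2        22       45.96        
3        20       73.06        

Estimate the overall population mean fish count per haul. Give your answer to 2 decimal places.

N = 60; weights Wₕ = Nₕ/N = (0.3000, 0.3667, 0.3333).
x̄_st = Σ Wₕ·x̄ₕ = 0.3000·89.85 + 0.3667·45.96 + 0.3333·73.06 ≈ 68.1603...
→ 68.16.

68.16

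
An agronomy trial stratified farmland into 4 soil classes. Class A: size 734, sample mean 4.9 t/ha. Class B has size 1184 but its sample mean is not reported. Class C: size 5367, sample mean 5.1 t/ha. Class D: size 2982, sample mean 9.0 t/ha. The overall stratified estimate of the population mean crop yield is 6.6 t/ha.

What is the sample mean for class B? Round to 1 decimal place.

8.4

N = 734 + 1184 + 5367 + 2982 = 10267.
Overall total = μ·N = 6.6·10267 = 67762.2.
Subtract the known strata: 734·4.9 + 5367·5.1 + 2982·9.0 = 57806.3.
Remaining total for class B: 67762.2 − 57806.3 = 9955.9.
Divide by its size: 9955.9 / 1184 = 8.409... → 8.4.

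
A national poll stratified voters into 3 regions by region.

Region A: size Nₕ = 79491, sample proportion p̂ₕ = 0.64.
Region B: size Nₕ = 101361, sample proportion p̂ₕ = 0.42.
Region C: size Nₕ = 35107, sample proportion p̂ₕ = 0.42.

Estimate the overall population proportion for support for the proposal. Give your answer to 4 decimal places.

Wₕ = Nₕ/N with N = 215959: 0.3681, 0.4694, 0.1626.
p̂_st = 0.3681·0.64 + 0.4694·0.42 + 0.1626·0.42 ≈ 0.500978... → 0.5010.

0.5010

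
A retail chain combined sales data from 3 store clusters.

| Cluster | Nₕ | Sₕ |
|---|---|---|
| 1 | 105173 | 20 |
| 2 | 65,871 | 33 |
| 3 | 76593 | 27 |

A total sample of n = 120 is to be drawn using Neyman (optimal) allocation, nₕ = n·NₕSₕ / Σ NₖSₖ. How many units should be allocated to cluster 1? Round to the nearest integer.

1: NₕSₕ = 105173·20 = 2103460
2: NₕSₕ = 65871·33 = 2173743
3: NₕSₕ = 76593·27 = 2068011
Σ NₕSₕ = 6345214.
n_1 = 120·2103460/6345214 = 39.780... → 40.

40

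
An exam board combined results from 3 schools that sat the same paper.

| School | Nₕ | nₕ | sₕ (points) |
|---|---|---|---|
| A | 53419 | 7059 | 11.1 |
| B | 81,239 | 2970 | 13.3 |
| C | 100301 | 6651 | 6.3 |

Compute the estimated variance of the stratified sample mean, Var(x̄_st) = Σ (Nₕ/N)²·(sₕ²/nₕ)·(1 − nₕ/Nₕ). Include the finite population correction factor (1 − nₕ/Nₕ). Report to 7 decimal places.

N = 234959. Term for each stratum: Wₕ²sₕ²/nₕ·(1−nₕ/Nₕ).
Var(x̄_st) = 0.0007829928 + 0.0068598879 + 0.0010153670 = 0.0086582476 → 0.0086582.

0.0086582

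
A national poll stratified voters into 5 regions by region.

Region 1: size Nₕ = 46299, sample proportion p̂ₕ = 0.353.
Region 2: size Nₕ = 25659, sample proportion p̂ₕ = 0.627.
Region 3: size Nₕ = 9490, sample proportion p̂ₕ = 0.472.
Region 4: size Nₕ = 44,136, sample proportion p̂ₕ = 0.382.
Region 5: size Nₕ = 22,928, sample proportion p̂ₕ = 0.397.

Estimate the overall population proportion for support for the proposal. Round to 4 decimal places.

0.4234

N = 46299 + 25659 + 9490 + 44136 + 22928 = 148512.
Overall proportion = Σ (Nₕ/N)·p̂ₕ.
Σ Nₕp̂ₕ = 16343.547 + 16088.193 + 4479.28 + 16859.952 + 9102.416 = 62873.388.
62873.388 / 148512 = 0.423356... → 0.4234.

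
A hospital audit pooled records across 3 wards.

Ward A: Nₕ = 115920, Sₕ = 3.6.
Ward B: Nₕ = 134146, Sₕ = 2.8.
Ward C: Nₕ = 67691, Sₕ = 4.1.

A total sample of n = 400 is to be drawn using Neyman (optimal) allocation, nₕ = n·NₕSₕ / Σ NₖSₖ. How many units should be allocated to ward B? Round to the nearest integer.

140

A: NₕSₕ = 115920·3.6 = 417312
B: NₕSₕ = 134146·2.8 = 375608.8
C: NₕSₕ = 67691·4.1 = 277533.1
Σ NₕSₕ = 1070453.9.
n_B = 400·375608.8/1070453.9 = 140.355... → 140.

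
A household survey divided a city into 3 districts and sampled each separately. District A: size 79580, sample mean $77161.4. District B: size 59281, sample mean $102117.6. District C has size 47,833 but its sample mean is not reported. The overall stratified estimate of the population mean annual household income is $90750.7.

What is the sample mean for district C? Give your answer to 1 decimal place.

99271.9

N = 79580 + 59281 + 47833 = 186694.
Overall total = μ·N = 90750.7·186694 = 16942611185.8.
Subtract the known strata: 79580·77161.4 + 59281·102117.6 = 12194137657.6.
Remaining total for district C: 16942611185.8 − 12194137657.6 = 4748473528.2.
Divide by its size: 4748473528.2 / 47833 = 99271.915... → 99271.9.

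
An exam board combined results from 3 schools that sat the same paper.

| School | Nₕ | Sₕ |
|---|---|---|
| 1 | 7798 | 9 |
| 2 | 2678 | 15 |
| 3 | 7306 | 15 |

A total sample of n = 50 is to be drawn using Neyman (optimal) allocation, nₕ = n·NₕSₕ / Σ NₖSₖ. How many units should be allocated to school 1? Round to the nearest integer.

1: NₕSₕ = 7798·9 = 70182
2: NₕSₕ = 2678·15 = 40170
3: NₕSₕ = 7306·15 = 109590
Σ NₕSₕ = 219942.
n_1 = 50·70182/219942 = 15.955... → 16.

16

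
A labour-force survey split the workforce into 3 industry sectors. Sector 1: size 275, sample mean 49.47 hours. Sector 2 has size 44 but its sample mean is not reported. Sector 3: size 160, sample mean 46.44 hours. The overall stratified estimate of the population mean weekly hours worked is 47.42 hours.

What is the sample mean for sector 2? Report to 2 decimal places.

Σ Nₕx̄ₕ = N·μ, so 44·x̄_2 = 479·47.42 − (275·49.47 + 160·46.44).
= 22714.18 − 21034.65 = 1679.53.
x̄_2 = 1679.53 / 44 = 38.1711... → 38.17.

38.17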